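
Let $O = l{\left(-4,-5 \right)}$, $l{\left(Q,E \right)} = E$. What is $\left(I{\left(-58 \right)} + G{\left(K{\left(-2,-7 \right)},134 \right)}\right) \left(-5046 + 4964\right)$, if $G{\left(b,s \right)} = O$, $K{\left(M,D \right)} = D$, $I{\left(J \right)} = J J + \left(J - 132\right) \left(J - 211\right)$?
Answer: $-4466458$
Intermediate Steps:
$I{\left(J \right)} = J^{2} + \left(-211 + J\right) \left(-132 + J\right)$ ($I{\left(J \right)} = J^{2} + \left(-132 + J\right) \left(-211 + J\right) = J^{2} + \left(-211 + J\right) \left(-132 + J\right)$)
$O = -5$
$G{\left(b,s \right)} = -5$
$\left(I{\left(-58 \right)} + G{\left(K{\left(-2,-7 \right)},134 \right)}\right) \left(-5046 + 4964\right) = \left(\left(27852 - -19894 + 2 \left(-58\right)^{2}\right) - 5\right) \left(-5046 + 4964\right) = \left(\left(27852 + 19894 + 2 \cdot 3364\right) - 5\right) \left(-82\right) = \left(\left(27852 + 19894 + 6728\right) - 5\right) \left(-82\right) = \left(54474 - 5\right) \left(-82\right) = 54469 \left(-82\right) = -4466458$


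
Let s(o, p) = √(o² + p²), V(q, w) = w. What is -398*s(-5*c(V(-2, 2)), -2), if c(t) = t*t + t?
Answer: -796*√226 ≈ -11967.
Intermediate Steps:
c(t) = t + t² (c(t) = t² + t = t + t²)
-398*s(-5*c(V(-2, 2)), -2) = -398*√((-10*(1 + 2))² + (-2)²) = -398*√((-10*3)² + 4) = -398*√((-5*6)² + 4) = -398*√((-30)² + 4) = -398*√(900 + 4) = -796*√226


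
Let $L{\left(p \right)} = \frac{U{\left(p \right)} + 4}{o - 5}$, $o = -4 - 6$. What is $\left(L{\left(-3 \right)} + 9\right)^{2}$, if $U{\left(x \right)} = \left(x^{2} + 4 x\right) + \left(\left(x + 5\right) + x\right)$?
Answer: $81$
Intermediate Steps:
$o = -10$ ($o = -4 - 6 = -10$)
$U{\left(x \right)} = 5 + x^{2} + 6 x$ ($U{\left(x \right)} = \left(x^{2} + 4 x\right) + \left(\left(5 + x\right) + x\right) = \left(x^{2} + 4 x\right) + \left(5 + 2 x\right) = 5 + x^{2} + 6 x$)
$L{\left(p \right)} = - \frac{3}{5} - \frac{2 p}{5} - \frac{p^{2}}{15}$ ($L{\left(p \right)} = \frac{\left(5 + p^{2} + 6 p\right) + 4}{-10 - 5} = \frac{9 + p^{2} + 6 p}{-15} = \left(9 + p^{2} + 6 p\right) \left(- \frac{1}{15}\right) = - \frac{3}{5} - \frac{2 p}{5} - \frac{p^{2}}{15}$)
$\left(L{\left(-3 \right)} + 9\right)^{2} = \left(\left(- \frac{3}{5} - - \frac{6}{5} - \frac{\left(-3\right)^{2}}{15}\right) + 9\right)^{2} = \left(\left(- \frac{3}{5} + \frac{6}{5} - \frac{3}{5}\right) + 9\right)^{2} = \left(0 + 9\right)^{2} = 9^{2} = 81$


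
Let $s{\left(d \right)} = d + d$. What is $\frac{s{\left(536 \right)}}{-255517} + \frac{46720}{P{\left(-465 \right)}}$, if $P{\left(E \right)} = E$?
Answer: $- \frac{2387650544}{23763081} \approx -100.48$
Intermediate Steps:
$s{\left(d \right)} = 2 d$
$\frac{s{\left(536 \right)}}{-255517} + \frac{46720}{P{\left(-465 \right)}} = \frac{2 \cdot 536}{-255517} + \frac{46720}{-465} = 1072 \left(- \frac{1}{255517}\right) + 46720 \left(- \frac{1}{465}\right) = - \frac{1072}{255517} - \frac{9344}{93} = - \frac{2387650544}{23763081}$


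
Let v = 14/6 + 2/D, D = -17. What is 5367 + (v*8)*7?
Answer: 280045/51 ≈ 5491.1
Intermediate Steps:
v = 113/51 (v = 14/6 + 2/(-17) = 14*(⅙) + 2*(-1/17) = 7/3 - 2/17 = 113/51 ≈ 2.2157)
5367 + (v*8)*7 = 5367 + ((113/51)*8)*7 = 5367 + (904/51)*7 = 5367 + 6328/51 = 280045/51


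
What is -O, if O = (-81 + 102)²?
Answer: -441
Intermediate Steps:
O = 441 (O = 21² = 441)
-O = -1*441 = -441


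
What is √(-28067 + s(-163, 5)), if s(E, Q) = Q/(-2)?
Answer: I*√112278/2 ≈ 167.54*I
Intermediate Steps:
s(E, Q) = -Q/2 (s(E, Q) = Q*(-½) = -Q/2)
√(-28067 + s(-163, 5)) = √(-28067 - ½*5) = √(-28067 - 5/2) = √(-56139/2) = I*√112278/2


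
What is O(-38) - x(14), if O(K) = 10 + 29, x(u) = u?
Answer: 25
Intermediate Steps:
O(K) = 39
O(-38) - x(14) = 39 - 1*14 = 39 - 14 = 25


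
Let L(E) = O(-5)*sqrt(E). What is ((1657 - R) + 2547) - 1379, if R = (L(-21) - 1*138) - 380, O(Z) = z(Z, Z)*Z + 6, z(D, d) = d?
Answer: 3343 - 31*I*sqrt(21) ≈ 3343.0 - 142.06*I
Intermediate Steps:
O(Z) = 6 + Z**2 (O(Z) = Z*Z + 6 = Z**2 + 6 = 6 + Z**2)
L(E) = 31*sqrt(E) (L(E) = (6 + (-5)**2)*sqrt(E) = (6 + 25)*sqrt(E) = 31*sqrt(E))
R = -518 + 31*I*sqrt(21) (R = (31*sqrt(-21) - 1*138) - 380 = (31*(I*sqrt(21)) - 138) - 380 = (31*I*sqrt(21) - 138) - 380 = (-138 + 31*I*sqrt(21)) - 380 = -518 + 31*I*sqrt(21) ≈ -518.0 + 142.06*I)
((1657 - R) + 2547) - 1379 = ((1657 - (-518 + 31*I*sqrt(21))) + 2547) - 1379 = ((1657 + (518 - 31*I*sqrt(21))) + 2547) - 1379 = ((2175 - 31*I*sqrt(21)) + 2547) - 1379 = (4722 - 31*I*sqrt(21)) - 1379 = 3343 - 31*I*sqrt(21)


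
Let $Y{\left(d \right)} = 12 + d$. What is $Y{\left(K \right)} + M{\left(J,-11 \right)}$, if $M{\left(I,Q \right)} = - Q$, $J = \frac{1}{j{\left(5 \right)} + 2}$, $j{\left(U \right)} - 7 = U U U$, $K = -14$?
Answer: $9$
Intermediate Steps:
$j{\left(U \right)} = 7 + U^{3}$ ($j{\left(U \right)} = 7 + U U U = 7 + U^{2} U = 7 + U^{3}$)
$J = \frac{1}{134}$ ($J = \frac{1}{\left(7 + 5^{3}\right) + 2} = \frac{1}{\left(7 + 125\right) + 2} = \frac{1}{132 + 2} = \frac{1}{134} \approx 0.0074627$)
$Y{\left(K \right)} + M{\left(J,-11 \right)} = \left(12 - 14\right) - -11 = -2 + 11 = 9$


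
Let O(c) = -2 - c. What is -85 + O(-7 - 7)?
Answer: -73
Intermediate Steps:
-85 + O(-7 - 7) = -85 + (-2 - (-7 - 7)) = -85 + (-2 - 1*(-14)) = -85 + (-2 + 14) = -85 + 12 = -73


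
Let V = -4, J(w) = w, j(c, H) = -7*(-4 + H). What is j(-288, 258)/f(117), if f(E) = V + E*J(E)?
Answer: -254/1955 ≈ -0.12992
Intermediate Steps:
j(c, H) = 28 - 7*H
f(E) = -4 + E² (f(E) = -4 + E*E = -4 + E²)
j(-288, 258)/f(117) = (28 - 7*258)/(-4 + 117²) = (28 - 1806)/(-4 + 13689) = -1778/13685 = -1778*1/13685 = -254/1955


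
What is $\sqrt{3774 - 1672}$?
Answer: $\sqrt{2102} \approx 45.848$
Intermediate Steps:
$\sqrt{3774 - 1672} = \sqrt{2102}$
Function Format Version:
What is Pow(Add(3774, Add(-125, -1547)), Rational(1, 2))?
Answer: Pow(2102, Rational(1, 2)) ≈ 45.848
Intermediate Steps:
Pow(Add(3774, Add(-125, -1547)), Rational(1, 2)) = Pow(Add(3774, -1672), Rational(1, 2)) = Pow(2102, Rational(1, 2))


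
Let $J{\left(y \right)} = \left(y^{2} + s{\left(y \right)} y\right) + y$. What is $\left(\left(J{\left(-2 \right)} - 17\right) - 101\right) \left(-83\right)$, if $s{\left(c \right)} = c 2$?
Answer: $8964$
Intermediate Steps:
$s{\left(c \right)} = 2 c$
$J{\left(y \right)} = y + 3 y^{2}$ ($J{\left(y \right)} = \left(y^{2} + 2 y y\right) + y = \left(y^{2} + 2 y^{2}\right) + y = 3 y^{2} + y = y + 3 y^{2}$)
$\left(\left(J{\left(-2 \right)} - 17\right) - 101\right) \left(-83\right) = \left(\left(- 2 \left(1 + 3 \left(-2\right)\right) - 17\right) - 101\right) \left(-83\right) = \left(\left(- 2 \left(1 - 6\right) - 17\right) - 101\right) \left(-83\right) = \left(\left(\left(-2\right) \left(-5\right) - 17\right) - 101\right) \left(-83\right) = \left(\left(10 - 17\right) - 101\right) \left(-83\right) = \left(-7 - 101\right) \left(-83\right) = \left(-108\right) \left(-83\right) = 8964$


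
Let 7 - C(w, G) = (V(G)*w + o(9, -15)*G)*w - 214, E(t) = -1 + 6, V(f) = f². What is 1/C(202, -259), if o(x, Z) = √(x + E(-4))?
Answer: -2737172903/7492115462597023673 - 52318*√14/7492115462597023673 ≈ -3.6537e-10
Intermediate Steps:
E(t) = 5
o(x, Z) = √(5 + x) (o(x, Z) = √(x + 5) = √(5 + x))
C(w, G) = 221 - w*(G*√14 + w*G²) (C(w, G) = 7 - ((G²*w + √(5 + 9)*G)*w - 214) = 7 - ((w*G² + √14*G)*w - 214) = 7 - ((w*G² + G*√14)*w - 214) = 7 - ((G*√14 + w*G²)*w - 214) = 7 - (w*(G*√14 + w*G²) - 214) = 7 - (-214 + w*(G*√14 + w*G²)) = 7 + (214 - w*(G*√14 + w*G²)) = 221 - w*(G*√14 + w*G²))
1/C(202, -259) = 1/(221 - 1*(-259)²*202² - 1*(-259)*202*√14) = 1/(221 - 1*67081*40804 + 52318*√14) = 1/(221 - 2737173124 + 52318*√14) = 1/(-2737172903 + 52318*√14)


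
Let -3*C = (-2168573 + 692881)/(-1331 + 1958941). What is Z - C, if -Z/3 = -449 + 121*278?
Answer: -292370770151/2936415 ≈ -99567.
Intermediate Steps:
C = 737846/2936415 (C = -(-2168573 + 692881)/(3*(-1331 + 1958941)) = -(-1475692)/(3*1957610) = -⅓*(-737846/978805) = 737846/2936415 ≈ 0.25127)
Z = -99567 (Z = -3*(-449 + 121*278) = -3*(-449 + 33638) = -3*33189 = -99567)
Z - C = -99567 - 1*737846/2936415 = -99567 - 737846/2936415 = -292370770151/2936415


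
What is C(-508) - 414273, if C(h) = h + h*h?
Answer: -156717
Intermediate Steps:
C(h) = h + h²
C(-508) - 414273 = -508*(1 - 508) - 414273 = -508*(-507) - 414273 = 257556 - 414273 = -156717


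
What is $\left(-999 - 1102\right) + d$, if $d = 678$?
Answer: $-1423$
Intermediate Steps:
$\left(-999 - 1102\right) + d = \left(-999 - 1102\right) + 678 = -2101 + 678 = -1423$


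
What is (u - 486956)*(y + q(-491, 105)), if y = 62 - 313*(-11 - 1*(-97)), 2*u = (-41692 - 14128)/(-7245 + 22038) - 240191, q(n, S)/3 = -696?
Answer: 86640397951176/4931 ≈ 1.7571e+10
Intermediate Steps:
q(n, S) = -2088 (q(n, S) = 3*(-696) = -2088)
u = -3553201283/29586 (u = ((-41692 - 14128)/(-7245 + 22038) - 240191)/2 = (-55820/14793 - 240191)/2 = (½)*(-3553201283/14793) = -3553201283/29586 ≈ -1.2010e+5)
y = -26856 (y = 62 - 313*(-11 + 97) = 62 - 313*86 = 62 - 26918 = -26856)
(u - 486956)*(y + q(-491, 105)) = (-3553201283/29586 - 486956)*(-26856 - 2088) = -17960281499/29586*(-28944) = 86640397951176/4931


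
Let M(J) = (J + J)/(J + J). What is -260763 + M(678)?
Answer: -260762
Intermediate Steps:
M(J) = 1 (M(J) = (2*J)/((2*J)) = (2*J)*(1/(2*J)) = 1)
-260763 + M(678) = -260763 + 1 = -260762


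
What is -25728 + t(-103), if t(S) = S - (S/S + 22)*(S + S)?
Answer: -21093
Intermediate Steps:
t(S) = -45*S (t(S) = S - (1 + 22)*2*S = S - 23*2*S = S - 46*S = -45*S)
-25728 + t(-103) = -25728 - 45*(-103) = -25728 + 4635 = -21093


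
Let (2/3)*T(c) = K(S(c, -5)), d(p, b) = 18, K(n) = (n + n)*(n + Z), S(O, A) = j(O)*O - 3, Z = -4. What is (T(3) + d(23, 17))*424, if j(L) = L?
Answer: 22896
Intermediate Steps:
S(O, A) = -3 + O**2 (S(O, A) = O*O - 3 = O**2 - 3 = -3 + O**2)
K(n) = 2*n*(-4 + n) (K(n) = (n + n)*(n - 4) = (2*n)*(-4 + n) = 2*n*(-4 + n))
T(c) = 3*(-7 + c**2)*(-3 + c**2) (T(c) = 3*(2*(-3 + c**2)*(-4 + (-3 + c**2)))/2 = 3*(2*(-3 + c**2)*(-7 + c**2))/2 = 3*(2*(-7 + c**2)*(-3 + c**2))/2 = 3*(-7 + c**2)*(-3 + c**2))
(T(3) + d(23, 17))*424 = (3*(-7 + 3**2)*(-3 + 3**2) + 18)*424 = (3*(-7 + 9)*(-3 + 9) + 18)*424 = (3*2*6 + 18)*424 = (36 + 18)*424 = 54*424 = 22896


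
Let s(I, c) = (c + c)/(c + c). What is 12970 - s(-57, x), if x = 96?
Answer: 12969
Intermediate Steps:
s(I, c) = 1 (s(I, c) = (2*c)/((2*c)) = (2*c)*(1/(2*c)) = 1)
12970 - s(-57, x) = 12970 - 1*1 = 12970 - 1 = 12969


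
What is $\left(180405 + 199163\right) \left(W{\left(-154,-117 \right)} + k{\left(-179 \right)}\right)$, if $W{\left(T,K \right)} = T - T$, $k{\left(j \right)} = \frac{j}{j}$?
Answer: $379568$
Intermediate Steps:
$k{\left(j \right)} = 1$
$W{\left(T,K \right)} = 0$
$\left(180405 + 199163\right) \left(W{\left(-154,-117 \right)} + k{\left(-179 \right)}\right) = \left(180405 + 199163\right) \left(0 + 1\right) = 379568 \cdot 1 = 379568$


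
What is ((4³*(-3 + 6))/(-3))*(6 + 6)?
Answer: -768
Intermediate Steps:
((4³*(-3 + 6))/(-3))*(6 + 6) = ((64*3)*(-⅓))*12 = (192*(-⅓))*12 = -64*12 = -768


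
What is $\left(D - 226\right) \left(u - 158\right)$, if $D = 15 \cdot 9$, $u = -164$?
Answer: $29302$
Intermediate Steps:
$D = 135$
$\left(D - 226\right) \left(u - 158\right) = \left(135 - 226\right) \left(-164 - 158\right) = \left(-91\right) \left(-322\right) = 29302$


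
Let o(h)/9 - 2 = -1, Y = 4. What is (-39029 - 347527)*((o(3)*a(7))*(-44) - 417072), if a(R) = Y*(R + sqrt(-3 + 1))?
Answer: 165507816960 + 612304704*I*sqrt(2) ≈ 1.6551e+11 + 8.6593e+8*I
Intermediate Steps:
o(h) = 9 (o(h) = 18 + 9*(-1) = 18 - 9 = 9)
a(R) = 4*R + 4*I*sqrt(2) (a(R) = 4*(R + sqrt(-3 + 1)) = 4*(R + sqrt(-2)) = 4*(R + I*sqrt(2)) = 4*R + 4*I*sqrt(2))
(-39029 - 347527)*((o(3)*a(7))*(-44) - 417072) = (-39029 - 347527)*((9*(4*7 + 4*I*sqrt(2)))*(-44) - 417072) = -386556*((9*(28 + 4*I*sqrt(2)))*(-44) - 417072) = -386556*((252 + 36*I*sqrt(2))*(-44) - 417072) = -386556*((-11088 - 1584*I*sqrt(2)) - 417072) = -386556*(-428160 - 1584*I*sqrt(2)) = 165507816960 + 612304704*I*sqrt(2)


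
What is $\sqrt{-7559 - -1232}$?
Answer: $3 i \sqrt{703} \approx 79.542 i$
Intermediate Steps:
$\sqrt{-7559 - -1232} = \sqrt{-7559 + 1232} = \sqrt{-6327} = 3 i \sqrt{703}$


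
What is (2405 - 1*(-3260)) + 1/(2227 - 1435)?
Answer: 4486681/792 ≈ 5665.0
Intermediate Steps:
(2405 - 1*(-3260)) + 1/(2227 - 1435) = (2405 + 3260) + 1/792 = 5665 + 1/792 = 4486681/792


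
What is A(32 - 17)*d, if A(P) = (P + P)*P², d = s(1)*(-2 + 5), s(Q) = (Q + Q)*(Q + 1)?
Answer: 81000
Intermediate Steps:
s(Q) = 2*Q*(1 + Q) (s(Q) = (2*Q)*(1 + Q) = 2*Q*(1 + Q))
d = 12 (d = (2*1*(1 + 1))*(-2 + 5) = (2*1*2)*3 = 4*3 = 12)
A(P) = 2*P³ (A(P) = (2*P)*P² = 2*P³)
A(32 - 17)*d = (2*(32 - 17)³)*12 = (2*15³)*12 = (2*3375)*12 = 6750*12 = 81000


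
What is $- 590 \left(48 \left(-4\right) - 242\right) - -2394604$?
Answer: $2650664$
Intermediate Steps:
$- 590 \left(48 \left(-4\right) - 242\right) - -2394604 = - 590 \left(-192 - 242\right) + 2394604 = \left(-590\right) \left(-434\right) + 2394604 = 256060 + 2394604 = 2650664$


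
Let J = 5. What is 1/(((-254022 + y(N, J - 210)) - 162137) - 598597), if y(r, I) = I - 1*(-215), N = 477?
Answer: -1/1014746 ≈ -9.8547e-7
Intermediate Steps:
y(r, I) = 215 + I (y(r, I) = I + 215 = 215 + I)
1/(((-254022 + y(N, J - 210)) - 162137) - 598597) = 1/(((-254022 + (215 + (5 - 210))) - 162137) - 598597) = 1/(((-254022 + (215 - 205)) - 162137) - 598597) = 1/(((-254022 + 10) - 162137) - 598597) = 1/((-254012 - 162137) - 598597) = 1/(-416149 - 598597) = 1/(-1014746) = -1/1014746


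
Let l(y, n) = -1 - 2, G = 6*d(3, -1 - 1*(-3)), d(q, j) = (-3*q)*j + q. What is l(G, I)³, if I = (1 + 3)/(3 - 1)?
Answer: -27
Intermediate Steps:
I = 2 (I = 4/2 = 4*(½) = 2)
d(q, j) = q - 3*j*q (d(q, j) = -3*j*q + q = q - 3*j*q)
G = -90 (G = 6*(3*(1 - 3*(-1 - 1*(-3)))) = 6*(3*(1 - 3*(-1 + 3))) = 6*(3*(1 - 3*2)) = 6*(3*(1 - 6)) = 6*(3*(-5)) = 6*(-15) = -90)
l(y, n) = -3
l(G, I)³ = (-3)³ = -27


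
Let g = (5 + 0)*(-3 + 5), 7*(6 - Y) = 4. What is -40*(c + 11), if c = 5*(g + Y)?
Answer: -24680/7 ≈ -3525.7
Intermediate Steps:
Y = 38/7 (Y = 6 - 1/7*4 = 6 - 4/7 = 38/7 ≈ 5.4286)
g = 10 (g = 5*2 = 10)
c = 540/7 (c = 5*(10 + 38/7) = 5*(108/7) = 540/7 ≈ 77.143)
-40*(c + 11) = -40*(540/7 + 11) = -40*617/7 = -24680/7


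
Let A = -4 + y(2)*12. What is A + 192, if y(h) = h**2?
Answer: 236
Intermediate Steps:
A = 44 (A = -4 + 2**2*12 = -4 + 4*12 = -4 + 48 = 44)
A + 192 = 44 + 192 = 236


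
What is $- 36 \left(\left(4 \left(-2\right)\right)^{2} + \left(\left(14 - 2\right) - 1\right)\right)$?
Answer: $-2700$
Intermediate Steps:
$- 36 \left(\left(4 \left(-2\right)\right)^{2} + \left(\left(14 - 2\right) - 1\right)\right) = - 36 \left(\left(-8\right)^{2} + \left(12 - 1\right)\right) = - 36 \left(64 + 11\right) = \left(-36\right) 75 = -2700$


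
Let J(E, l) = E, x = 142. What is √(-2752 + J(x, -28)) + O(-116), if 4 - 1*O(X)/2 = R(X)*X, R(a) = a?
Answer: -26904 + 3*I*√290 ≈ -26904.0 + 51.088*I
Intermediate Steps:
O(X) = 8 - 2*X² (O(X) = 8 - 2*X*X = 8 - 2*X²)
√(-2752 + J(x, -28)) + O(-116) = √(-2752 + 142) + (8 - 2*(-116)²) = √(-2610) + (8 - 2*13456) = 3*I*√290 + (8 - 26912) = 3*I*√290 - 26904 = -26904 + 3*I*√290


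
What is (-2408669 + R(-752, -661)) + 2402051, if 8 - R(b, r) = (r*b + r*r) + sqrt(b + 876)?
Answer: -940603 - 2*sqrt(31) ≈ -9.4061e+5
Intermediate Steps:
R(b, r) = 8 - r**2 - sqrt(876 + b) - b*r (R(b, r) = 8 - ((r*b + r*r) + sqrt(b + 876)) = 8 - ((b*r + r**2) + sqrt(876 + b)) = 8 - ((r**2 + b*r) + sqrt(876 + b)) = 8 - (r**2 + sqrt(876 + b) + b*r) = 8 + (-r**2 - sqrt(876 + b) - b*r) = 8 - r**2 - sqrt(876 + b) - b*r)
(-2408669 + R(-752, -661)) + 2402051 = (-2408669 + (8 - 1*(-661)**2 - sqrt(876 - 752) - 1*(-752)*(-661))) + 2402051 = (-2408669 + (8 - 1*436921 - sqrt(124) - 497072)) + 2402051 = (-2408669 + (8 - 436921 - 2*sqrt(31) - 497072)) + 2402051 = (-2408669 + (-933985 - 2*sqrt(31))) + 2402051 = (-3342654 - 2*sqrt(31)) + 2402051 = -940603 - 2*sqrt(31)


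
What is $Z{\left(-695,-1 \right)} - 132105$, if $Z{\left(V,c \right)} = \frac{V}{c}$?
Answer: $-131410$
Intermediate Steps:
$Z{\left(V,c \right)} = \frac{V}{c}$
$Z{\left(-695,-1 \right)} - 132105 = - \frac{695}{-1} - 132105 = \left(-695\right) \left(-1\right) - 132105 = 695 - 132105 = -131410$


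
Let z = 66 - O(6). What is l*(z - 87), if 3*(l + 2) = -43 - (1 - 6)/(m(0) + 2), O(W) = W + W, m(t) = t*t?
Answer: 1023/2 ≈ 511.50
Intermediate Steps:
m(t) = t²
O(W) = 2*W
z = 54 (z = 66 - 2*6 = 66 - 1*12 = 66 - 12 = 54)
l = -31/2 (l = -2 + (-43 - (1 - 6)/(0² + 2))/3 = -2 + (-43 - (-5)/(0 + 2))/3 = -2 + (-43 - (-5)/2)/3 = -2 + (-43 - 1*(-5/2))/3 = -2 + (-43 + 5/2)/3 = -2 + (⅓)*(-81/2) = -2 - 27/2 = -31/2 ≈ -15.500)
l*(z - 87) = -31*(54 - 87)/2 = -31/2*(-33) = 1023/2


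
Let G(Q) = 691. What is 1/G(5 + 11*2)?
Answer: 1/691 ≈ 0.0014472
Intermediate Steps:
1/G(5 + 11*2) = 1/691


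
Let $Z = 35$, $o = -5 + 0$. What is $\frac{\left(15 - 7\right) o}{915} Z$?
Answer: $- \frac{280}{183} \approx -1.5301$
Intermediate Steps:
$o = -5$
$\frac{\left(15 - 7\right) o}{915} Z = \frac{\left(15 - 7\right) \left(-5\right)}{915} \cdot 35 = 8 \left(-5\right) \frac{1}{915} \cdot 35 = \left(-40\right) \frac{1}{915} \cdot 35 = \left(- \frac{8}{183}\right) 35 = - \frac{280}{183}$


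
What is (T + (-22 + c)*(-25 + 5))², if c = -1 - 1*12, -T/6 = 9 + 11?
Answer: 336400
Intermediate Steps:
T = -120 (T = -6*(9 + 11) = -6*20 = -120)
c = -13 (c = -1 - 12 = -13)
(T + (-22 + c)*(-25 + 5))² = (-120 + (-22 - 13)*(-25 + 5))² = (-120 - 35*(-20))² = (-120 + 700)² = 580² = 336400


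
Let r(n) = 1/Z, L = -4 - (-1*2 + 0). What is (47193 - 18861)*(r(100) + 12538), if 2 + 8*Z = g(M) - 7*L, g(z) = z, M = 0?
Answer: 355245504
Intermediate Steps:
L = -2 (L = -4 - (-2 + 0) = -4 - 1*(-2) = -4 + 2 = -2)
Z = 3/2 (Z = -1/4 + (0 - 7*(-2))/8 = -1/4 + (0 + 14)/8 = -1/4 + (1/8)*14 = -1/4 + 7/4 = 3/2 ≈ 1.5000)
r(n) = 2/3 (r(n) = 1/(3/2) = 2/3)
(47193 - 18861)*(r(100) + 12538) = (47193 - 18861)*(2/3 + 12538) = 28332*(37616/3) = 355245504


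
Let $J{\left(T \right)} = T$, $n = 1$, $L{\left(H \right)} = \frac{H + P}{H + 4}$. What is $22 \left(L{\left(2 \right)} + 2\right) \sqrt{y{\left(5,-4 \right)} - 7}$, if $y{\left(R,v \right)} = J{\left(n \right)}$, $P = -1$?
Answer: $\frac{143 i \sqrt{6}}{3} \approx 116.76 i$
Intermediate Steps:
$L{\left(H \right)} = \frac{-1 + H}{4 + H}$ ($L{\left(H \right)} = \frac{H - 1}{H + 4} = \frac{-1 + H}{4 + H}$)
$y{\left(R,v \right)} = 1$
$22 \left(L{\left(2 \right)} + 2\right) \sqrt{y{\left(5,-4 \right)} - 7} = 22 \left(\frac{-1 + 2}{4 + 2} + 2\right) \sqrt{1 - 7} = 22 \left(\frac{1}{6} \cdot 1 + 2\right) \sqrt{-6} = 22 \left(\frac{1}{6} \cdot 1 + 2\right) i \sqrt{6} = 22 \left(\frac{1}{6} + 2\right) i \sqrt{6} = 22 \cdot \frac{13}{6} i \sqrt{6} = \frac{143 i \sqrt{6}}{3}$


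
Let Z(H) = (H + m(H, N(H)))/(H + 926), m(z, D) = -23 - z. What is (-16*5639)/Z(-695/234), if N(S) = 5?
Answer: 9743695768/2691 ≈ 3.6208e+6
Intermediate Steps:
Z(H) = -23/(926 + H) (Z(H) = (H + (-23 - H))/(H + 926) = -23/(926 + H))
(-16*5639)/Z(-695/234) = (-16*5639)/((-23/(926 - 695/234))) = -90224/((-23/(926 - 695*1/234))) = -90224/((-23/(926 - 695/234))) = -90224/((-23/215989/234)) = -90224/((-23*234/215989)) = -90224/(-5382/215989) = -90224*(-215989/5382) = 9743695768/2691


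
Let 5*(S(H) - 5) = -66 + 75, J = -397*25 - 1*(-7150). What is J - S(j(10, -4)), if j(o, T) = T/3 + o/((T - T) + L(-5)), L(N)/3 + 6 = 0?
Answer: -13909/5 ≈ -2781.8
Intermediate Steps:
L(N) = -18 (L(N) = -18 + 3*0 = -18 + 0 = -18)
J = -2775 (J = -9925 + 7150 = -2775)
j(o, T) = -o/18 + T/3 (j(o, T) = T/3 + o/((T - T) - 18) = T*(1/3) + o/(0 - 18) = T/3 + o/(-18) = T/3 + o*(-1/18) = T/3 - o/18 = -o/18 + T/3)
S(H) = 34/5 (S(H) = 5 + (-66 + 75)/5 = 5 + (1/5)*9 = 5 + 9/5 = 34/5)
J - S(j(10, -4)) = -2775 - 1*34/5 = -2775 - 34/5 = -13909/5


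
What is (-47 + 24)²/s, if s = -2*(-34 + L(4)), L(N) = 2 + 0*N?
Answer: 529/64 ≈ 8.2656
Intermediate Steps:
L(N) = 2 (L(N) = 2 + 0 = 2)
s = 64 (s = -2*(-34 + 2) = -2*(-32) = 64)
(-47 + 24)²/s = (-47 + 24)²/64 = (-23)²*(1/64) = 529*(1/64) = 529/64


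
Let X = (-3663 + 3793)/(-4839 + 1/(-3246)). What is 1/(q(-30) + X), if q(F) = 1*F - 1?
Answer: -3141479/97470245 ≈ -0.032230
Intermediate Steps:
q(F) = -1 + F (q(F) = F - 1 = -1 + F)
X = -84396/3141479 (X = 130/(-4839 - 1/3246) = 130/(-15707395/3246) = 130*(-3246/15707395) = -84396/3141479 ≈ -0.026865)
1/(q(-30) + X) = 1/((-1 - 30) - 84396/3141479) = 1/(-31 - 84396/3141479) = 1/(-97470245/3141479) = -3141479/97470245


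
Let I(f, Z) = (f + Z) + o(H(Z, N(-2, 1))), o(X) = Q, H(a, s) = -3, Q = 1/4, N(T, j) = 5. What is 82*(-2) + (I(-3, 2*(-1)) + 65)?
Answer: -415/4 ≈ -103.75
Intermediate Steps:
Q = ¼ ≈ 0.25000
o(X) = ¼
I(f, Z) = ¼ + Z + f (I(f, Z) = (f + Z) + ¼ = (Z + f) + ¼ = ¼ + Z + f)
82*(-2) + (I(-3, 2*(-1)) + 65) = 82*(-2) + ((¼ + 2*(-1) - 3) + 65) = -164 + ((¼ - 2 - 3) + 65) = -164 + (-19/4 + 65) = -164 + 241/4 = -415/4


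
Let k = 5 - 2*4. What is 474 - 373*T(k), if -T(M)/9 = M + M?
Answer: -19668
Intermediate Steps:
k = -3 (k = 5 - 8 = -3)
T(M) = -18*M (T(M) = -9*(M + M) = -18*M)
474 - 373*T(k) = 474 - (-6714)*(-3) = 474 - 373*54 = 474 - 20142 = -19668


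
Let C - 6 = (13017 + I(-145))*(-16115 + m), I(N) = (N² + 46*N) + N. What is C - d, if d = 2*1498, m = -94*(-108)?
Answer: -162357591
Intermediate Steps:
m = 10152
I(N) = N² + 47*N
d = 2996
C = -162354595 (C = 6 + (13017 - 145*(47 - 145))*(-16115 + 10152) = 6 + (13017 - 145*(-98))*(-5963) = 6 + (13017 + 14210)*(-5963) = 6 + 27227*(-5963) = 6 - 162354601 = -162354595)
C - d = -162354595 - 1*2996 = -162354595 - 2996 = -162357591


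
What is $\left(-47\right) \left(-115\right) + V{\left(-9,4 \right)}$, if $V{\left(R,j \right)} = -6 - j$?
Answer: $5395$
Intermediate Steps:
$\left(-47\right) \left(-115\right) + V{\left(-9,4 \right)} = \left(-47\right) \left(-115\right) - 10 = 5405 - 10 = 5395$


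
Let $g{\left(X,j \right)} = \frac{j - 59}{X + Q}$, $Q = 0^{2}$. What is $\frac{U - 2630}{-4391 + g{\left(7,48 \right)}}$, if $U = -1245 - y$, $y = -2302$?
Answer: $\frac{11011}{30748} \approx 0.3581$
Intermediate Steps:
$Q = 0$
$g{\left(X,j \right)} = \frac{-59 + j}{X}$ ($g{\left(X,j \right)} = \frac{j - 59}{X + 0} = \frac{-59 + j}{X}$)
$U = 1057$ ($U = -1245 - -2302 = -1245 + 2302 = 1057$)
$\frac{U - 2630}{-4391 + g{\left(7,48 \right)}} = \frac{1057 - 2630}{-4391 + \frac{-59 + 48}{7}} = - \frac{1573}{-4391 + \frac{1}{7} \left(-11\right)} = - \frac{1573}{-4391 - \frac{11}{7}} = - \frac{1573}{- \frac{30748}{7}} = \left(-1573\right) \left(- \frac{7}{30748}\right) = \frac{11011}{30748}$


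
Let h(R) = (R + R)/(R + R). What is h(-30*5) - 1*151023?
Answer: -151022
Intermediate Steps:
h(R) = 1 (h(R) = (2*R)/((2*R)) = (2*R)*(1/(2*R)) = 1)
h(-30*5) - 1*151023 = 1 - 1*151023 = 1 - 151023 = -151022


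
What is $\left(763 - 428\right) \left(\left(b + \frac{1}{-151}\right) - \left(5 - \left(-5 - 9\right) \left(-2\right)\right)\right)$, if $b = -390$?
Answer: $- \frac{18565030}{151} \approx -1.2295 \cdot 10^{5}$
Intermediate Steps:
$\left(763 - 428\right) \left(\left(b + \frac{1}{-151}\right) - \left(5 - \left(-5 - 9\right) \left(-2\right)\right)\right) = \left(763 - 428\right) \left(\left(-390 + \frac{1}{-151}\right) - \left(5 - \left(-5 - 9\right) \left(-2\right)\right)\right) = 335 \left(\left(-390 - \frac{1}{151}\right) - \left(5 - \left(-5 - 9\right) \left(-2\right)\right)\right) = 335 \left(- \frac{58891}{151} - -23\right) = 335 \left(- \frac{58891}{151} + \left(28 - 5\right)\right) = 335 \left(- \frac{58891}{151} + 23\right) = 335 \left(- \frac{55418}{151}\right) = - \frac{18565030}{151}$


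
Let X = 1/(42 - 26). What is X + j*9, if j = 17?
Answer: 2449/16 ≈ 153.06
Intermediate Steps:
X = 1/16 ≈ 0.062500
X + j*9 = 1/16 + 17*9 = 1/16 + 153 = 2449/16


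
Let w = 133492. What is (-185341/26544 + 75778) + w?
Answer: 5554677539/26544 ≈ 2.0926e+5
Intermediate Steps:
(-185341/26544 + 75778) + w = (-185341/26544 + 75778) + 133492 = 2011265891/26544 + 133492 = 5554677539/26544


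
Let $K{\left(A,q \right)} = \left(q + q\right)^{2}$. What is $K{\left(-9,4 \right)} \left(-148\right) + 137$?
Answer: $-9335$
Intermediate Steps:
$K{\left(A,q \right)} = 4 q^{2}$ ($K{\left(A,q \right)} = \left(2 q\right)^{2} = 4 q^{2}$)
$K{\left(-9,4 \right)} \left(-148\right) + 137 = 4 \cdot 4^{2} \left(-148\right) + 137 = 4 \cdot 16 \left(-148\right) + 137 = 64 \left(-148\right) + 137 = -9472 + 137 = -9335$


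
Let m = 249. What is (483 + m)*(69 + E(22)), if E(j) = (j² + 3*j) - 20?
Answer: 438468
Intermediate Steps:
E(j) = -20 + j² + 3*j
(483 + m)*(69 + E(22)) = (483 + 249)*(69 + (-20 + 22² + 3*22)) = 732*(69 + (-20 + 484 + 66)) = 732*(69 + 530) = 732*599 = 438468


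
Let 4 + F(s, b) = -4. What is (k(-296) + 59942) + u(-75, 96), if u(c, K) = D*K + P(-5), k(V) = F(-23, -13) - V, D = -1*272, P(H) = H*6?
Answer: 34088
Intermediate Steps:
F(s, b) = -8 (F(s, b) = -4 - 4 = -8)
P(H) = 6*H
D = -272
k(V) = -8 - V
u(c, K) = -30 - 272*K (u(c, K) = -272*K + 6*(-5) = -272*K - 30 = -30 - 272*K)
(k(-296) + 59942) + u(-75, 96) = ((-8 - 1*(-296)) + 59942) + (-30 - 272*96) = ((-8 + 296) + 59942) + (-30 - 26112) = (288 + 59942) - 26142 = 60230 - 26142 = 34088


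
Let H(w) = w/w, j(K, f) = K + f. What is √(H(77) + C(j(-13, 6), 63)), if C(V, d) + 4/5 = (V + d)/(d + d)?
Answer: √145/15 ≈ 0.80277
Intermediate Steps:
H(w) = 1
C(V, d) = -⅘ + (V + d)/(2*d) (C(V, d) = -⅘ + (V + d)/(d + d) = -⅘ + (V + d)/((2*d)) = -⅘ + (V + d)*(1/(2*d)) = -⅘ + (V + d)/(2*d))
√(H(77) + C(j(-13, 6), 63)) = √(1 + (-3/10 + (½)*(-13 + 6)/63)) = √(1 + (-3/10 + (½)*(-7)*(1/63))) = √(1 + (-3/10 - 1/18)) = √(1 - 16/45) = √(29/45) = √145/15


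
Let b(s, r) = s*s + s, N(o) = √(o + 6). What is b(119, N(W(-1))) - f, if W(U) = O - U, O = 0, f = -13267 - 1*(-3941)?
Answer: 23606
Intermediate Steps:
f = -9326 (f = -13267 + 3941 = -9326)
W(U) = -U (W(U) = 0 - U = -U)
N(o) = √(6 + o)
b(s, r) = s + s² (b(s, r) = s² + s = s + s²)
b(119, N(W(-1))) - f = 119*(1 + 119) - 1*(-9326) = 119*120 + 9326 = 14280 + 9326 = 23606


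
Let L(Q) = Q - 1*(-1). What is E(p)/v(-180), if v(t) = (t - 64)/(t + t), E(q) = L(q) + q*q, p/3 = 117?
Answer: 11119770/61 ≈ 1.8229e+5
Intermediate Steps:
p = 351 (p = 3*117 = 351)
L(Q) = 1 + Q (L(Q) = Q + 1 = 1 + Q)
E(q) = 1 + q + q² (E(q) = (1 + q) + q*q = (1 + q) + q² = 1 + q + q²)
v(t) = (-64 + t)/(2*t) (v(t) = (-64 + t)/((2*t)) = (-64 + t)*(1/(2*t)) = (-64 + t)/(2*t))
E(p)/v(-180) = (1 + 351 + 351²)/(((½)*(-64 - 180)/(-180))) = (1 + 351 + 123201)/(((½)*(-1/180)*(-244))) = 123553/(61/90) = 123553*(90/61) = 11119770/61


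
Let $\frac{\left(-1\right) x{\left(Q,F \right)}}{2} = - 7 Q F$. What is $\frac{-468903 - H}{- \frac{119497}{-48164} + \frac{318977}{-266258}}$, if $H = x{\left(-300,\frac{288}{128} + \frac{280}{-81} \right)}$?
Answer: $- \frac{82056167099143036}{222126623973} \approx -3.6941 \cdot 10^{5}$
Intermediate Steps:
$x{\left(Q,F \right)} = 14 F Q$ ($x{\left(Q,F \right)} = - 2 - 7 Q F = - 2 \left(- 7 F Q\right) = 14 F Q$)
$H = \frac{136850}{27}$ ($H = 14 \left(\frac{288}{128} + \frac{280}{-81}\right) \left(-300\right) = 14 \left(288 \cdot \frac{1}{128} + 280 \left(- \frac{1}{81}\right)\right) \left(-300\right) = 14 \left(\frac{9}{4} - \frac{280}{81}\right) \left(-300\right) = 14 \left(- \frac{391}{324}\right) \left(-300\right) = \frac{136850}{27} \approx 5068.5$)
$\frac{-468903 - H}{- \frac{119497}{-48164} + \frac{318977}{-266258}} = \frac{-468903 - \frac{136850}{27}}{- \frac{119497}{-48164} + \frac{318977}{-266258}} = \frac{-468903 - \frac{136850}{27}}{\left(-119497\right) \left(- \frac{1}{48164}\right) + 318977 \left(- \frac{1}{266258}\right)} = - \frac{12797231}{27 \left(\frac{119497}{48164} - \frac{318977}{266258}\right)} = - \frac{12797231}{27 \cdot \frac{8226911999}{6412025156}} = \left(- \frac{12797231}{27}\right) \frac{6412025156}{8226911999} = - \frac{82056167099143036}{222126623973}$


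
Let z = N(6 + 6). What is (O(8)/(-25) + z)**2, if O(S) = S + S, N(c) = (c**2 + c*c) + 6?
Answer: 53787556/625 ≈ 86060.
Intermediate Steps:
N(c) = 6 + 2*c**2 (N(c) = (c**2 + c**2) + 6 = 2*c**2 + 6 = 6 + 2*c**2)
z = 294 (z = 6 + 2*(6 + 6)**2 = 6 + 2*12**2 = 6 + 2*144 = 6 + 288 = 294)
O(S) = 2*S
(O(8)/(-25) + z)**2 = ((2*8)/(-25) + 294)**2 = (16*(-1/25) + 294)**2 = (-16/25 + 294)**2 = (7334/25)**2 = 53787556/625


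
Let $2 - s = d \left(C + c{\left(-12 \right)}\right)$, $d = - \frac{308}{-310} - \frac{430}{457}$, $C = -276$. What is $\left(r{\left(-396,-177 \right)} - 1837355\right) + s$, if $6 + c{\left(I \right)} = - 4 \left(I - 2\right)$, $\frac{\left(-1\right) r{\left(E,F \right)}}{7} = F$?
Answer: $- \frac{130060292662}{70835} \approx -1.8361 \cdot 10^{6}$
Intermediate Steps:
$r{\left(E,F \right)} = - 7 F$
$c{\left(I \right)} = 2 - 4 I$ ($c{\left(I \right)} = -6 - 4 \left(I - 2\right) = -6 - 4 \left(-2 + I\right) = -6 - \left(-8 + 4 I\right) = 2 - 4 I$)
$d = \frac{3728}{70835}$ ($d = \left(-308\right) \left(- \frac{1}{310}\right) - \frac{430}{457} = \frac{154}{155} - \frac{430}{457} = \frac{3728}{70835} \approx 0.052629$)
$s = \frac{984198}{70835}$ ($s = 2 - \frac{3728 \left(-276 + \left(2 - -48\right)\right)}{70835} = 2 - \frac{3728 \left(-276 + \left(2 + 48\right)\right)}{70835} = 2 - \frac{3728 \left(-276 + 50\right)}{70835} = 2 - \frac{3728}{70835} \left(-226\right) = 2 - - \frac{842528}{70835} = 2 + \frac{842528}{70835} = \frac{984198}{70835} \approx 13.894$)
$\left(r{\left(-396,-177 \right)} - 1837355\right) + s = \left(\left(-7\right) \left(-177\right) - 1837355\right) + \frac{984198}{70835} = \left(1239 - 1837355\right) + \frac{984198}{70835} = -1836116 + \frac{984198}{70835} = - \frac{130060292662}{70835}$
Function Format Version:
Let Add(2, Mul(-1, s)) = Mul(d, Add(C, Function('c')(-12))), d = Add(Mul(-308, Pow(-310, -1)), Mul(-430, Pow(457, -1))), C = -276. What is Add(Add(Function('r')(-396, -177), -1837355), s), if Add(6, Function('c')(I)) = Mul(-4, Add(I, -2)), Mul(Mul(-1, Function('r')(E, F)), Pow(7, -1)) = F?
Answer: Rational(-130060292662, 70835) ≈ -1.8361e+6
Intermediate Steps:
Function('r')(E, F) = Mul(-7, F)
Function('c')(I) = Add(2, Mul(-4, I)) (Function('c')(I) = Add(-6, Mul(-4, Add(I, -2))) = Add(-6, Mul(-4, Add(-2, I))) = Add(-6, Add(8, Mul(-4, I))) = Add(2, Mul(-4, I)))
d = Rational(3728, 70835) (d = Add(Mul(-308, Rational(-1, 310)), Mul(-430, Rational(1, 457))) = Add(Rational(154, 155), Rational(-430, 457)) = Rational(3728, 70835) ≈ 0.052629)
s = Rational(984198, 70835) (s = Add(2, Mul(-1, Mul(Rational(3728, 70835), Add(-276, Add(2, Mul(-4, -12)))))) = Add(2, Mul(-1, Mul(Rational(3728, 70835), Add(-276, Add(2, 48))))) = Add(2, Mul(-1, Mul(Rational(3728, 70835), Add(-276, 50)))) = Add(2, Mul(-1, Mul(Rational(3728, 70835), -226))) = Add(2, Mul(-1, Rational(-842528, 70835))) = Add(2, Rational(842528, 70835)) = Rational(984198, 70835) ≈ 13.894)
Add(Add(Function('r')(-396, -177), -1837355), s) = Add(Add(Mul(-7, -177), -1837355), Rational(984198, 70835)) = Add(Add(1239, -1837355), Rational(984198, 70835)) = Add(-1836116, Rational(984198, 70835)) = Rational(-130060292662, 70835)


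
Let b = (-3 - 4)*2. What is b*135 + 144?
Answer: -1746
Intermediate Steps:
b = -14 (b = -7*2 = -14)
b*135 + 144 = -14*135 + 144 = -1890 + 144 = -1746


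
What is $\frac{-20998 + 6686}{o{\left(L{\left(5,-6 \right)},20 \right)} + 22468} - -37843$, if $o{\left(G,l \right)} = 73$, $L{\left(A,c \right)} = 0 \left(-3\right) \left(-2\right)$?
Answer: $\frac{853004751}{22541} \approx 37842.0$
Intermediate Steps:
$L{\left(A,c \right)} = 0$ ($L{\left(A,c \right)} = 0 \left(-2\right) = 0$)
$\frac{-20998 + 6686}{o{\left(L{\left(5,-6 \right)},20 \right)} + 22468} - -37843 = \frac{-20998 + 6686}{73 + 22468} - -37843 = - \frac{14312}{22541} + 37843 = \frac{853004751}{22541}$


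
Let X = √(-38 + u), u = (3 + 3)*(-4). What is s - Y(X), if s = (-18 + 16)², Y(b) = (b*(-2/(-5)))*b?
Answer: 144/5 ≈ 28.800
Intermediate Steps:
u = -24 (u = 6*(-4) = -24)
X = I*√62 (X = √(-38 - 24) = √(-62) = I*√62 ≈ 7.874*I)
Y(b) = 2*b²/5 (Y(b) = (b*(-2*(-⅕)))*b = (b*(⅖))*b = (2*b/5)*b = 2*b²/5)
s = 4 (s = (-2)² = 4)
s - Y(X) = 4 - 2*(I*√62)²/5 = 4 - 2*(-62)/5 = 4 - 1*(-124/5) = 4 + 124/5 = 144/5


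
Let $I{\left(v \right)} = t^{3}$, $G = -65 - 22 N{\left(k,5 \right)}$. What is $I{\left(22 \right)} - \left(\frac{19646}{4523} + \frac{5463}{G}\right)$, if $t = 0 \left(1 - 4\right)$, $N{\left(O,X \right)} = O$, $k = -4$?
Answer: $- \frac{25161007}{104029} \approx -241.87$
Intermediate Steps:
$t = 0$ ($t = 0 \left(-3\right) = 0$)
$G = 23$ ($G = -65 - -88 = -65 + 88 = 23$)
$I{\left(v \right)} = 0$ ($I{\left(v \right)} = 0^{3} = 0$)
$I{\left(22 \right)} - \left(\frac{19646}{4523} + \frac{5463}{G}\right) = 0 - \left(\frac{19646}{4523} + \frac{5463}{23}\right) = 0 - \frac{25161007}{104029} = - \frac{25161007}{104029}$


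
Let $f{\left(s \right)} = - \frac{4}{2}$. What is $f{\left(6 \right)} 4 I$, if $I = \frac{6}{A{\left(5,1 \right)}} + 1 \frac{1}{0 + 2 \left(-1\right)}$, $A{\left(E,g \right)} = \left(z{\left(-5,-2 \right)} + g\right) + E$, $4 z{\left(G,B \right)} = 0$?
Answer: $-4$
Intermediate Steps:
$z{\left(G,B \right)} = 0$ ($z{\left(G,B \right)} = \frac{1}{4} \cdot 0 = 0$)
$f{\left(s \right)} = -2$ ($f{\left(s \right)} = \left(-4\right) \frac{1}{2} = -2$)
$A{\left(E,g \right)} = E + g$ ($A{\left(E,g \right)} = \left(0 + g\right) + E = g + E = E + g$)
$I = \frac{1}{2}$ ($I = \frac{6}{5 + 1} + 1 \frac{1}{0 + 2 \left(-1\right)} = \frac{6}{6} + 1 \frac{1}{0 - 2} = 6 \cdot \frac{1}{6} + 1 \frac{1}{-2} = 1 + 1 \left(- \frac{1}{2}\right) = 1 - \frac{1}{2} = \frac{1}{2} \approx 0.5$)
$f{\left(6 \right)} 4 I = \left(-2\right) 4 \cdot \frac{1}{2} = \left(-8\right) \frac{1}{2} = -4$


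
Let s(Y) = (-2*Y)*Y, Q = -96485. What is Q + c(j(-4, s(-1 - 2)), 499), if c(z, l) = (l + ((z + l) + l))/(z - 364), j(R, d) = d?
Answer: -36858749/382 ≈ -96489.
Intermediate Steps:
s(Y) = -2*Y²
c(z, l) = (z + 3*l)/(-364 + z) (c(z, l) = (l + ((l + z) + l))/(-364 + z) = (l + (z + 2*l))/(-364 + z) = (z + 3*l)/(-364 + z))
Q + c(j(-4, s(-1 - 2)), 499) = -96485 + (-2*(-1 - 2)² + 3*499)/(-364 - 2*(-1 - 2)²) = -96485 + (-2*(-3)² + 1497)/(-364 - 2*(-3)²) = -96485 + (-2*9 + 1497)/(-364 - 2*9) = -96485 + (-18 + 1497)/(-364 - 18) = -96485 + 1479/(-382) = -96485 - 1/382*1479 = -96485 - 1479/382 = -36858749/382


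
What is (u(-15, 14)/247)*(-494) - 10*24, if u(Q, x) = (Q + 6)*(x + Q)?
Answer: -258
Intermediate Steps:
u(Q, x) = (6 + Q)*(Q + x)
(u(-15, 14)/247)*(-494) - 10*24 = (((-15)**2 + 6*(-15) + 6*14 - 15*14)/247)*(-494) - 10*24 = ((225 - 90 + 84 - 210)*(1/247))*(-494) - 240 = (9*(1/247))*(-494) - 240 = (9/247)*(-494) - 240 = -18 - 240 = -258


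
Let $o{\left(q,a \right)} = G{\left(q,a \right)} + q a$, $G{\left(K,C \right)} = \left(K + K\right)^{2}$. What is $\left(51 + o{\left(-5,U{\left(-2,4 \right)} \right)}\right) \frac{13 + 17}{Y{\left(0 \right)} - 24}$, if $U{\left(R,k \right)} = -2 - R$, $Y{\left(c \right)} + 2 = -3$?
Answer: $- \frac{4530}{29} \approx -156.21$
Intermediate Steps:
$Y{\left(c \right)} = -5$ ($Y{\left(c \right)} = -2 - 3 = -5$)
$G{\left(K,C \right)} = 4 K^{2}$ ($G{\left(K,C \right)} = \left(2 K\right)^{2} = 4 K^{2}$)
$o{\left(q,a \right)} = 4 q^{2} + a q$ ($o{\left(q,a \right)} = 4 q^{2} + q a = 4 q^{2} + a q$)
$\left(51 + o{\left(-5,U{\left(-2,4 \right)} \right)}\right) \frac{13 + 17}{Y{\left(0 \right)} - 24} = \left(51 - 5 \left(\left(-2 - -2\right) + 4 \left(-5\right)\right)\right) \frac{13 + 17}{-5 - 24} = \left(51 - 5 \left(\left(-2 + 2\right) - 20\right)\right) \frac{30}{-29} = \left(51 - 5 \left(0 - 20\right)\right) 30 \left(- \frac{1}{29}\right) = \left(51 - -100\right) \left(- \frac{30}{29}\right) = \left(51 + 100\right) \left(- \frac{30}{29}\right) = 151 \left(- \frac{30}{29}\right) = - \frac{4530}{29}$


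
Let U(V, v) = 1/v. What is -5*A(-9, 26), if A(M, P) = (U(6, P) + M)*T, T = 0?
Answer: 0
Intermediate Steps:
A(M, P) = 0 (A(M, P) = (1/P + M)*0 = (M + 1/P)*0 = 0)
-5*A(-9, 26) = -5*0 = 0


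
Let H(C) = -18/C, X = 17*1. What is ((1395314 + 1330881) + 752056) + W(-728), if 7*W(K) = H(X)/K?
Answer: 150663920325/43316 ≈ 3.4783e+6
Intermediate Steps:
X = 17
W(K) = -18/(119*K) (W(K) = ((-18/17)/K)/7 = ((-18*1/17)/K)/7 = (-18/(17*K))/7 = -18/(119*K))
((1395314 + 1330881) + 752056) + W(-728) = ((1395314 + 1330881) + 752056) - 18/119/(-728) = (2726195 + 752056) - 18/119*(-1/728) = 3478251 + 9/43316 = 150663920325/43316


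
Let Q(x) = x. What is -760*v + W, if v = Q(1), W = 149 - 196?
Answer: -807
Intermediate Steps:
W = -47
v = 1
-760*v + W = -760*1 - 47 = -760 - 47 = -807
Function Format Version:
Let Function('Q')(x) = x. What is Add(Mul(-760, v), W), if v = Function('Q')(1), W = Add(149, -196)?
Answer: -807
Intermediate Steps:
W = -47
v = 1
Add(Mul(-760, v), W) = Add(Mul(-760, 1), -47) = Add(-760, -47) = -807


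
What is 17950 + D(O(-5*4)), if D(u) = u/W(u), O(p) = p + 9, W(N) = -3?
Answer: 53861/3 ≈ 17954.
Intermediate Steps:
O(p) = 9 + p
D(u) = -u/3 (D(u) = u/(-3) = u*(-⅓) = -u/3)
17950 + D(O(-5*4)) = 17950 - (9 - 5*4)/3 = 17950 - (9 - 20)/3 = 17950 - ⅓*(-11) = 17950 + 11/3 = 53861/3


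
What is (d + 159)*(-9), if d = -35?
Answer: -1116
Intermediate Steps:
(d + 159)*(-9) = (-35 + 159)*(-9) = 124*(-9) = -1116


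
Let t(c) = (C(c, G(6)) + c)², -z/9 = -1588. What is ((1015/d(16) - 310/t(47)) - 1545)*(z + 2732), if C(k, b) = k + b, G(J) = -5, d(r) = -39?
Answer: -8262287882240/308919 ≈ -2.6746e+7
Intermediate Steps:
z = 14292 (z = -9*(-1588) = 14292)
C(k, b) = b + k
t(c) = (-5 + 2*c)² (t(c) = ((-5 + c) + c)² = (-5 + 2*c)²)
((1015/d(16) - 310/t(47)) - 1545)*(z + 2732) = ((1015/(-39) - 310/(-5 + 2*47)²) - 1545)*(14292 + 2732) = ((1015*(-1/39) - 310/(-5 + 94)²) - 1545)*17024 = ((-1015/39 - 310/(89²)) - 1545)*17024 = ((-1015/39 - 310/7921) - 1545)*17024 = (-8051905/308919 - 1545)*17024 = -485331760/308919*17024 = -8262287882240/308919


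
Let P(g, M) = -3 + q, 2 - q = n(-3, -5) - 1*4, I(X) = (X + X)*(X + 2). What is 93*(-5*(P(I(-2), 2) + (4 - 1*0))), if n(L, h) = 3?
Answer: -1860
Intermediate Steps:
I(X) = 2*X*(2 + X) (I(X) = (2*X)*(2 + X) = 2*X*(2 + X))
q = 3 (q = 2 - (3 - 1*4) = 2 - (3 - 4) = 2 - 1*(-1) = 2 + 1 = 3)
P(g, M) = 0 (P(g, M) = -3 + 3 = 0)
93*(-5*(P(I(-2), 2) + (4 - 1*0))) = 93*(-5*(0 + (4 - 1*0))) = 93*(-5*(0 + (4 + 0))) = 93*(-5*(0 + 4)) = 93*(-5*4) = 93*(-20) = -1860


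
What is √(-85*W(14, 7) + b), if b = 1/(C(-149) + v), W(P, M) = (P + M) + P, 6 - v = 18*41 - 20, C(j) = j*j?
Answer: I*√1373786913486/21489 ≈ 54.544*I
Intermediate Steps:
C(j) = j²
v = -712 (v = 6 - (18*41 - 20) = 6 - (738 - 20) = 6 - 1*718 = 6 - 718 = -712)
W(P, M) = M + 2*P (W(P, M) = (M + P) + P = M + 2*P)
b = 1/21489 (b = 1/((-149)² - 712) = 1/(22201 - 712) = 1/21489 ≈ 4.6535e-5)
√(-85*W(14, 7) + b) = √(-85*(7 + 2*14) + 1/21489) = √(-85*(7 + 28) + 1/21489) = √(-85*35 + 1/21489) = √(-2975 + 1/21489) = √(-63929774/21489) = I*√1373786913486/21489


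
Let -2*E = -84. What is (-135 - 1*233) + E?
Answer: -326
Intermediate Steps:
E = 42 (E = -½*(-84) = 42)
(-135 - 1*233) + E = (-135 - 1*233) + 42 = (-135 - 233) + 42 = -368 + 42 = -326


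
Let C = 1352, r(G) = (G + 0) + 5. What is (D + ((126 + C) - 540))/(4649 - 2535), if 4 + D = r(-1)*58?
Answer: 583/1057 ≈ 0.55156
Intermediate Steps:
r(G) = 5 + G (r(G) = G + 5 = 5 + G)
D = 228 (D = -4 + (5 - 1)*58 = -4 + 4*58 = -4 + 232 = 228)
(D + ((126 + C) - 540))/(4649 - 2535) = (228 + ((126 + 1352) - 540))/(4649 - 2535) = (228 + (1478 - 540))/2114 = (228 + 938)*(1/2114) = 1166*(1/2114) = 583/1057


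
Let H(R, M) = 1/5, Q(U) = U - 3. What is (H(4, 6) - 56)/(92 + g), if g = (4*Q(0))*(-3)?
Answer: -279/640 ≈ -0.43594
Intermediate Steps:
Q(U) = -3 + U
g = 36 (g = (4*(-3 + 0))*(-3) = (4*(-3))*(-3) = -12*(-3) = 36)
H(R, M) = 1/5
(H(4, 6) - 56)/(92 + g) = (1/5 - 56)/(92 + 36) = -279/5/128 = (1/128)*(-279/5) = -279/640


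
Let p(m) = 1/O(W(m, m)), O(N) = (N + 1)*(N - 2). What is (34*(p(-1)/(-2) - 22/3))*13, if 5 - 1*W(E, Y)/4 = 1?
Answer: -136175/42 ≈ -3242.3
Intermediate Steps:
W(E, Y) = 16 (W(E, Y) = 20 - 4*1 = 20 - 4 = 16)
O(N) = (1 + N)*(-2 + N)
p(m) = 1/238 (p(m) = 1/(-2 + 16² - 1*16) = 1/(-2 + 256 - 16) = 1/238)
(34*(p(-1)/(-2) - 22/3))*13 = (34*((1/238)/(-2) - 22/3))*13 = (34*((1/238)*(-½) - 22*⅓))*13 = (34*(-1/476 - 22/3))*13 = (34*(-10475/1428))*13 = -10475/42*13 = -136175/42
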